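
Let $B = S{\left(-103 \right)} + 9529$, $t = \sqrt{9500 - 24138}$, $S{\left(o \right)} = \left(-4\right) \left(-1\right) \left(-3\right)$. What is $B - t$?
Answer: $9517 - i \sqrt{14638} \approx 9517.0 - 120.99 i$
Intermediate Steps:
$S{\left(o \right)} = -12$ ($S{\left(o \right)} = 4 \left(-3\right) = -12$)
$t = i \sqrt{14638}$ ($t = \sqrt{-14638} = i \sqrt{14638} \approx 120.99 i$)
$B = 9517$ ($B = -12 + 9529 = 9517$)
$B - t = 9517 - i \sqrt{14638}$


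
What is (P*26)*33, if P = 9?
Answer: 7722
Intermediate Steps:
(P*26)*33 = (9*26)*33 = 234*33 = 7722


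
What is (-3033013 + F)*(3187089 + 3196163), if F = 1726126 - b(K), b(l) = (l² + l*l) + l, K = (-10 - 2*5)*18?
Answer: -9994430004204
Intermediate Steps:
K = -360 (K = (-10 - 10)*18 = -20*18 = -360)
b(l) = l + 2*l² (b(l) = (l² + l²) + l = 2*l² + l = l + 2*l²)
F = 1467286 (F = 1726126 - (-360)*(1 + 2*(-360)) = 1726126 - (-360)*(1 - 720) = 1726126 - (-360)*(-719) = 1726126 - 1*258840 = 1726126 - 258840 = 1467286)
(-3033013 + F)*(3187089 + 3196163) = (-3033013 + 1467286)*(3187089 + 3196163) = -1565727*6383252 = -9994430004204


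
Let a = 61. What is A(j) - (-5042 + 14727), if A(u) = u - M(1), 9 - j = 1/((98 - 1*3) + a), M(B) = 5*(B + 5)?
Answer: -1514137/156 ≈ -9706.0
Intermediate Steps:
M(B) = 25 + 5*B (M(B) = 5*(5 + B) = 25 + 5*B)
j = 1403/156 (j = 9 - 1/((98 - 1*3) + 61) = 9 - 1/((98 - 3) + 61) = 9 - 1/(95 + 61) = 9 - 1/156 = 1403/156 ≈ 8.9936)
A(u) = -30 + u (A(u) = u - (25 + 5*1) = u - (25 + 5) = u - 1*30 = u - 30 = -30 + u)
A(j) - (-5042 + 14727) = (-30 + 1403/156) - (-5042 + 14727) = -3277/156 - 1*9685 = -3277/156 - 9685 = -1514137/156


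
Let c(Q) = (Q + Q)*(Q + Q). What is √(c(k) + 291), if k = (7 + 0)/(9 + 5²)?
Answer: 2*√21037/17 ≈ 17.064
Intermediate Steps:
k = 7/34 (k = 7/(9 + 25) = 7/34 ≈ 0.20588)
c(Q) = 4*Q² (c(Q) = (2*Q)*(2*Q) = 4*Q²)
√(c(k) + 291) = √(4*(7/34)² + 291) = √(4*(49/1156) + 291) = √(49/289 + 291) = √(84148/289) = 2*√21037/17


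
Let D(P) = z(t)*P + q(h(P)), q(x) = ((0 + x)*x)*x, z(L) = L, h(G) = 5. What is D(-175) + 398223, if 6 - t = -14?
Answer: 394848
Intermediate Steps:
t = 20 (t = 6 - 1*(-14) = 6 + 14 = 20)
q(x) = x³ (q(x) = (x*x)*x = x²*x = x³)
D(P) = 125 + 20*P (D(P) = 20*P + 5³ = 20*P + 125 = 125 + 20*P)
D(-175) + 398223 = (125 + 20*(-175)) + 398223 = (125 - 3500) + 398223 = -3375 + 398223 = 394848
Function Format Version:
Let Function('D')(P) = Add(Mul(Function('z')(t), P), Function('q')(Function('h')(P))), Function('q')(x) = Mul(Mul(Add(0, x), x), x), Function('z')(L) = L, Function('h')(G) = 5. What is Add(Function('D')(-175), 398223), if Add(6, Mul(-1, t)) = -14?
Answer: 394848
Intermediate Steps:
t = 20 (t = Add(6, Mul(-1, -14)) = Add(6, 14) = 20)
Function('q')(x) = Pow(x, 3) (Function('q')(x) = Mul(Mul(x, x), x) = Mul(Pow(x, 2), x) = Pow(x, 3))
Function('D')(P) = Add(125, Mul(20, P)) (Function('D')(P) = Add(Mul(20, P), Pow(5, 3)) = Add(Mul(20, P), 125) = Add(125, Mul(20, P)))
Add(Function('D')(-175), 398223) = Add(Add(125, Mul(20, -175)), 398223) = Add(Add(125, -3500), 398223) = Add(-3375, 398223) = 394848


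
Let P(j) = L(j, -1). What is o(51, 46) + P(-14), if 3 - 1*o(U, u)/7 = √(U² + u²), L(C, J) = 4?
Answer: 25 - 7*√4717 ≈ -455.76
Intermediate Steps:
P(j) = 4
o(U, u) = 21 - 7*√(U² + u²)
o(51, 46) + P(-14) = (21 - 7*√(51² + 46²)) + 4 = (21 - 7*√(2601 + 2116)) + 4 = (21 - 7*√4717) + 4 = 25 - 7*√4717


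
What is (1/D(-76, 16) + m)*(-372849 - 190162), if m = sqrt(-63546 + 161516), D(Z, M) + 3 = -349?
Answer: 563011/352 - 563011*sqrt(97970) ≈ -1.7622e+8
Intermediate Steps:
D(Z, M) = -352 (D(Z, M) = -3 - 349 = -352)
m = sqrt(97970) ≈ 313.00
(1/D(-76, 16) + m)*(-372849 - 190162) = (1/(-352) + sqrt(97970))*(-372849 - 190162) = (-1/352 + sqrt(97970))*(-563011) = 563011/352 - 563011*sqrt(97970)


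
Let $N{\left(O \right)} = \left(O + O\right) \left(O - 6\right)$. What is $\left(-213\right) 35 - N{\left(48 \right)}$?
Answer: $-11487$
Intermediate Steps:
$N{\left(O \right)} = 2 O \left(-6 + O\right)$
$\left(-213\right) 35 - N{\left(48 \right)} = \left(-213\right) 35 - 2 \cdot 48 \left(-6 + 48\right) = -7455 - 2 \cdot 48 \cdot 42 = -7455 - 4032 = -11487$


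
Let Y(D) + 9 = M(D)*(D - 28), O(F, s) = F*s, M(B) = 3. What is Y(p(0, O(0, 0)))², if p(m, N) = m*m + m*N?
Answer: 8649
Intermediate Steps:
p(m, N) = m² + N*m
Y(D) = -93 + 3*D (Y(D) = -9 + 3*(D - 28) = -9 + 3*(-28 + D) = -9 + (-84 + 3*D) = -93 + 3*D)
Y(p(0, O(0, 0)))² = (-93 + 3*(0*(0*0 + 0)))² = (-93 + 3*(0*(0 + 0)))² = (-93 + 3*(0*0))² = (-93 + 3*0)² = (-93 + 0)² = (-93)² = 8649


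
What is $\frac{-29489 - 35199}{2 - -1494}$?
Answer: $- \frac{8086}{187} \approx -43.241$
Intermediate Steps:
$\frac{-29489 - 35199}{2 - -1494} = - \frac{64688}{2 + \left(1568 - 74\right)} = - \frac{64688}{2 + 1494} = - \frac{64688}{1496} = \left(-64688\right) \frac{1}{1496} = - \frac{8086}{187}$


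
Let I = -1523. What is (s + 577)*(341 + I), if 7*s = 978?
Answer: -5930094/7 ≈ -8.4716e+5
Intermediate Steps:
s = 978/7 (s = (⅐)*978 = 978/7 ≈ 139.71)
(s + 577)*(341 + I) = (978/7 + 577)*(341 - 1523) = (5017/7)*(-1182) = -5930094/7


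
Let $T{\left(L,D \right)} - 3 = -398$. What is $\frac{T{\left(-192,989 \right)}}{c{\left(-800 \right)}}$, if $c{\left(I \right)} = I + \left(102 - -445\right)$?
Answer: $\frac{395}{253} \approx 1.5613$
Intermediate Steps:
$T{\left(L,D \right)} = -395$ ($T{\left(L,D \right)} = 3 - 398 = -395$)
$c{\left(I \right)} = 547 + I$ ($c{\left(I \right)} = I + \left(102 + 445\right) = I + 547 = 547 + I$)
$\frac{T{\left(-192,989 \right)}}{c{\left(-800 \right)}} = - \frac{395}{547 - 800} = - \frac{395}{-253} = \left(-395\right) \left(- \frac{1}{253}\right) = \frac{395}{253}$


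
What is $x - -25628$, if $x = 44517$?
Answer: $70145$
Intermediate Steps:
$x - -25628 = 44517 - -25628 = 44517 + 25628 = 70145$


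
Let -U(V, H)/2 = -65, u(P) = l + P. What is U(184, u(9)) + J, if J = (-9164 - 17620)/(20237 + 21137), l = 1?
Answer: 2675918/20687 ≈ 129.35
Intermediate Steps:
u(P) = 1 + P
U(V, H) = 130 (U(V, H) = -2*(-65) = 130)
J = -13392/20687 (J = -26784/41374 = -26784*1/41374 = -13392/20687 ≈ -0.64736)
U(184, u(9)) + J = 130 - 13392/20687 = 2675918/20687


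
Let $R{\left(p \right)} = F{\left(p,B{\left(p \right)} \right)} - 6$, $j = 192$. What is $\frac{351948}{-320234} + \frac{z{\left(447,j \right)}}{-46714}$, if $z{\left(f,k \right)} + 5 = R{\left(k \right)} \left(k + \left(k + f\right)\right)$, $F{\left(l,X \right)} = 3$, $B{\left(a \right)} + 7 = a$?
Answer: $- \frac{3910238585}{3739852769} \approx -1.0456$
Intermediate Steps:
$B{\left(a \right)} = -7 + a$
$R{\left(p \right)} = -3$ ($R{\left(p \right)} = 3 - 6 = -3$)
$z{\left(f,k \right)} = -5 - 6 k - 3 f$ ($z{\left(f,k \right)} = -5 - 3 \left(k + \left(k + f\right)\right) = -5 - 3 \left(k + \left(f + k\right)\right) = -5 - 3 \left(f + 2 k\right) = -5 - \left(3 f + 6 k\right) = -5 - 6 k - 3 f$)
$\frac{351948}{-320234} + \frac{z{\left(447,j \right)}}{-46714} = \frac{351948}{-320234} + \frac{-5 - 1152 - 1341}{-46714} = 351948 \left(- \frac{1}{320234}\right) + \left(-5 - 1152 - 1341\right) \left(- \frac{1}{46714}\right) = - \frac{175974}{160117} - - \frac{1249}{23357} = - \frac{175974}{160117} + \frac{1249}{23357} = - \frac{3910238585}{3739852769}$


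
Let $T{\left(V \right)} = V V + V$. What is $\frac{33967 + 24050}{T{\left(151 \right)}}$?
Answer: $\frac{58017}{22952} \approx 2.5278$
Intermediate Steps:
$T{\left(V \right)} = V + V^{2}$ ($T{\left(V \right)} = V^{2} + V = V + V^{2}$)
$\frac{33967 + 24050}{T{\left(151 \right)}} = \frac{33967 + 24050}{151 \left(1 + 151\right)} = \frac{58017}{151 \cdot 152} = \frac{58017}{22952}$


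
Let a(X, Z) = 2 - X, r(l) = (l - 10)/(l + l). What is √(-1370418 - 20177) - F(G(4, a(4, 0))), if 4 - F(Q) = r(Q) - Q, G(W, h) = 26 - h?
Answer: -887/28 + I*√1390595 ≈ -31.679 + 1179.2*I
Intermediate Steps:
r(l) = (-10 + l)/(2*l) (r(l) = (-10 + l)/((2*l)) = (-10 + l)*(1/(2*l)) = (-10 + l)/(2*l))
F(Q) = 4 + Q - (-10 + Q)/(2*Q) (F(Q) = 4 - ((-10 + Q)/(2*Q) - Q) = 4 - (-Q + (-10 + Q)/(2*Q)) = 4 + (Q - (-10 + Q)/(2*Q)) = 4 + Q - (-10 + Q)/(2*Q))
√(-1370418 - 20177) - F(G(4, a(4, 0))) = √(-1370418 - 20177) - (7/2 + (26 - (2 - 1*4)) + 5/(26 - (2 - 1*4))) = √(-1390595) - (7/2 + (26 - (2 - 4)) + 5/(26 - (2 - 4))) = I*√1390595 - (7/2 + (26 - 1*(-2)) + 5/(26 - 1*(-2))) = I*√1390595 - (7/2 + (26 + 2) + 5/(26 + 2)) = I*√1390595 - (7/2 + 28 + 5/28) = I*√1390595 - 1*887/28 = I*√1390595 - 887/28 = -887/28 + I*√1390595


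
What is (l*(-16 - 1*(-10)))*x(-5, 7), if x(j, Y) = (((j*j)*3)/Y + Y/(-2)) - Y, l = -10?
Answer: 90/7 ≈ 12.857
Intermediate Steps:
x(j, Y) = -3*Y/2 + 3*j²/Y (x(j, Y) = ((j²*3)/Y + Y*(-½)) - Y = ((3*j²)/Y - Y/2) - Y = (3*j²/Y - Y/2) - Y = (-Y/2 + 3*j²/Y) - Y = -3*Y/2 + 3*j²/Y)
(l*(-16 - 1*(-10)))*x(-5, 7) = (-10*(-16 - 1*(-10)))*(-3/2*7 + 3*(-5)²/7) = (-10*(-16 + 10))*(-21/2 + 3*(⅐)*25) = (-10*(-6))*(-21/2 + 75/7) = 60*(3/14) = 90/7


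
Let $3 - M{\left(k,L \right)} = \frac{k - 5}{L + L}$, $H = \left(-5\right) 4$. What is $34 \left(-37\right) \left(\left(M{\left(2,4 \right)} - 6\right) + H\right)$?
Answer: $\frac{113849}{4} \approx 28462.0$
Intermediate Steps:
$H = -20$
$M{\left(k,L \right)} = 3 - \frac{-5 + k}{2 L}$ ($M{\left(k,L \right)} = 3 - \frac{k - 5}{L + L} = 3 - \frac{-5 + k}{2 L}$)
$34 \left(-37\right) \left(\left(M{\left(2,4 \right)} - 6\right) + H\right) = 34 \left(-37\right) \left(\left(\frac{5 - 2 + 6 \cdot 4}{2 \cdot 4} - 6\right) - 20\right) = - 1258 \left(\left(\frac{1}{2} \cdot \frac{1}{4} \left(5 - 2 + 24\right) - 6\right) - 20\right) = - 1258 \left(\left(\frac{1}{2} \cdot \frac{1}{4} \cdot 27 - 6\right) - 20\right) = - 1258 \left(\left(\frac{27}{8} - 6\right) - 20\right) = - 1258 \left(- \frac{21}{8} - 20\right) = \left(-1258\right) \left(- \frac{181}{8}\right) = \frac{113849}{4}$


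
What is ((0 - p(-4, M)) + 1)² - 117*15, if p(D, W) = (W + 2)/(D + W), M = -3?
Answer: -85959/49 ≈ -1754.3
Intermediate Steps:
p(D, W) = (2 + W)/(D + W)
((0 - p(-4, M)) + 1)² - 117*15 = ((0 - (2 - 3)/(-4 - 3)) + 1)² - 117*15 = ((0 - (-1)/(-7)) + 1)² - 1755 = ((0 - (-1)*(-1)/7) + 1)² - 1755 = ((0 - 1*⅐) + 1)² - 1755 = ((0 - ⅐) + 1)² - 1755 = (-⅐ + 1)² - 1755 = (6/7)² - 1755 = 36/49 - 1755 = -85959/49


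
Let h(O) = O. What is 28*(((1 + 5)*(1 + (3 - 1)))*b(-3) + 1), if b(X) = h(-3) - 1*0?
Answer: -1484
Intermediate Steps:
b(X) = -3 (b(X) = -3 - 1*0 = -3 + 0 = -3)
28*(((1 + 5)*(1 + (3 - 1)))*b(-3) + 1) = 28*(((1 + 5)*(1 + (3 - 1)))*(-3) + 1) = 28*((6*(1 + 2))*(-3) + 1) = 28*((6*3)*(-3) + 1) = 28*(18*(-3) + 1) = 28*(-54 + 1) = 28*(-53) = -1484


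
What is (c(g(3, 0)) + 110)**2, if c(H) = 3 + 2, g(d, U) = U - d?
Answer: 13225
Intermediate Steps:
c(H) = 5
(c(g(3, 0)) + 110)**2 = (5 + 110)**2 = 115**2 = 13225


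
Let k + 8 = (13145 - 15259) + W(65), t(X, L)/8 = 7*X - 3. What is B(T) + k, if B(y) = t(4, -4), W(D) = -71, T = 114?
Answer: -1993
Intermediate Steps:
t(X, L) = -24 + 56*X (t(X, L) = 8*(7*X - 3) = 8*(-3 + 7*X) = -24 + 56*X)
B(y) = 200 (B(y) = -24 + 56*4 = -24 + 224 = 200)
k = -2193 (k = -8 + ((13145 - 15259) - 71) = -8 + (-2114 - 71) = -8 - 2185 = -2193)
B(T) + k = 200 - 2193 = -1993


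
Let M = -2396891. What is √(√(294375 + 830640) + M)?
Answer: √(-2396891 + √1125015) ≈ 1547.8*I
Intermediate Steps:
√(√(294375 + 830640) + M) = √(√(294375 + 830640) - 2396891) = √(√1125015 - 2396891) = √(-2396891 + √1125015)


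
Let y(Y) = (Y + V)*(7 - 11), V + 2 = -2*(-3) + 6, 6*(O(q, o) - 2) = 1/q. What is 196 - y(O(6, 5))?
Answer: 2197/9 ≈ 244.11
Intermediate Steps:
O(q, o) = 2 + 1/(6*q) (O(q, o) = 2 + (1/q)/6 = 2 + 1/(6*q))
V = 10 (V = -2 + (-2*(-3) + 6) = -2 + (6 + 6) = -2 + 12 = 10)
y(Y) = -40 - 4*Y (y(Y) = (Y + 10)*(7 - 11) = (10 + Y)*(-4) = -40 - 4*Y)
196 - y(O(6, 5)) = 196 - (-40 - 4*(2 + (⅙)/6)) = 196 - (-40 - 4*(2 + (⅙)*(⅙))) = 196 - (-40 - 4*(2 + 1/36)) = 196 - (-40 - 4*73/36) = 196 - (-40 - 73/9) = 196 - 1*(-433/9) = 196 + 433/9 = 2197/9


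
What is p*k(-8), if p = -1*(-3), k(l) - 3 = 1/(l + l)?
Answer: 141/16 ≈ 8.8125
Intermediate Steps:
k(l) = 3 + 1/(2*l) (k(l) = 3 + 1/(l + l) = 3 + 1/(2*l))
p = 3
p*k(-8) = 3*(3 + (½)/(-8)) = 3*(3 + (½)*(-⅛)) = 3*(3 - 1/16) = 3*(47/16) = 141/16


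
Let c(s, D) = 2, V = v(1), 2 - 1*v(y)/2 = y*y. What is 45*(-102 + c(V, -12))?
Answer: -4500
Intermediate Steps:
v(y) = 4 - 2*y² (v(y) = 4 - 2*y*y = 4 - 2*y²)
V = 2 (V = 4 - 2*1² = 4 - 2*1 = 4 - 2 = 2)
45*(-102 + c(V, -12)) = 45*(-102 + 2) = 45*(-100) = -4500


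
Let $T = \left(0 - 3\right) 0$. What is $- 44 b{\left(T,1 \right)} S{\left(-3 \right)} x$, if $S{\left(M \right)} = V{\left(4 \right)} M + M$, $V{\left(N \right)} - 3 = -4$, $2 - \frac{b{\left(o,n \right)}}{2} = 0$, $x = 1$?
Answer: $0$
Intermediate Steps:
$T = 0$ ($T = \left(-3\right) 0 = 0$)
$b{\left(o,n \right)} = 4$ ($b{\left(o,n \right)} = 4 - 0 = 4 + 0 = 4$)
$V{\left(N \right)} = -1$ ($V{\left(N \right)} = 3 - 4 = -1$)
$S{\left(M \right)} = 0$ ($S{\left(M \right)} = - M + M = 0$)
$- 44 b{\left(T,1 \right)} S{\left(-3 \right)} x = - 44 \cdot 4 \cdot 0 \cdot 1 = \left(-44\right) 0 \cdot 1 = 0 \cdot 1 = 0$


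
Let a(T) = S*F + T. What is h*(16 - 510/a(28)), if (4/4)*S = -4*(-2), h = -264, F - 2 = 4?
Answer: -46596/19 ≈ -2452.4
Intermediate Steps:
F = 6 (F = 2 + 4 = 6)
S = 8 (S = -4*(-2) = 8)
a(T) = 48 + T (a(T) = 8*6 + T = 48 + T)
h*(16 - 510/a(28)) = -264*(16 - 510/(48 + 28)) = -264*(16 - 510/76) = -264*(16 - 510*1/76) = -264*(16 - 255/38) = -264*353/38 = -46596/19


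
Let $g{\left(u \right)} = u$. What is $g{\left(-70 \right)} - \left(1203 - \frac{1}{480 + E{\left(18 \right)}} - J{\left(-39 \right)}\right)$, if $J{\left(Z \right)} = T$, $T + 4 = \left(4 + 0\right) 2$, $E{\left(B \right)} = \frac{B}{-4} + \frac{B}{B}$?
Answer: $- \frac{1209355}{953} \approx -1269.0$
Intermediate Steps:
$E{\left(B \right)} = 1 - \frac{B}{4}$ ($E{\left(B \right)} = B \left(- \frac{1}{4}\right) + 1 = - \frac{B}{4} + 1 = 1 - \frac{B}{4}$)
$T = 4$ ($T = -4 + \left(4 + 0\right) 2 = -4 + 4 \cdot 2 = -4 + 8 = 4$)
$J{\left(Z \right)} = 4$
$g{\left(-70 \right)} - \left(1203 - \frac{1}{480 + E{\left(18 \right)}} - J{\left(-39 \right)}\right) = -70 + \left(\left(\frac{1}{480 + \left(1 - \frac{9}{2}\right)} - 1203\right) + 4\right) = -70 + \left(\left(\frac{1}{480 - \frac{7}{2}} - 1203\right) + 4\right) = -70 + \left(\left(\frac{1}{\frac{953}{2}} - 1203\right) + 4\right) = -70 + \left(\left(\frac{2}{953} - 1203\right) + 4\right) = -70 + \left(- \frac{1146457}{953} + 4\right) = -70 - \frac{1142645}{953} = - \frac{1209355}{953}$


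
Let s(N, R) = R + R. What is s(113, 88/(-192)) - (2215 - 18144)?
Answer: 191137/12 ≈ 15928.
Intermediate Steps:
s(N, R) = 2*R
s(113, 88/(-192)) - (2215 - 18144) = 2*(88/(-192)) - (2215 - 18144) = 2*(88*(-1/192)) - 1*(-15929) = 2*(-11/24) + 15929 = -11/12 + 15929 = 191137/12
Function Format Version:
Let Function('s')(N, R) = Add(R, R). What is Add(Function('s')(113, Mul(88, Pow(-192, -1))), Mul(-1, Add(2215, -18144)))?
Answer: Rational(191137, 12) ≈ 15928.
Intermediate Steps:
Function('s')(N, R) = Mul(2, R)
Add(Function('s')(113, Mul(88, Pow(-192, -1))), Mul(-1, Add(2215, -18144))) = Add(Mul(2, Mul(88, Pow(-192, -1))), Mul(-1, Add(2215, -18144))) = Add(Mul(2, Mul(88, Rational(-1, 192))), Mul(-1, -15929)) = Add(Mul(2, Rational(-11, 24)), 15929) = Add(Rational(-11, 12), 15929) = Rational(191137, 12)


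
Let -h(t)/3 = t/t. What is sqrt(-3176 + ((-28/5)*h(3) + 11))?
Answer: 3*I*sqrt(8745)/5 ≈ 56.109*I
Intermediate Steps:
h(t) = -3 (h(t) = -3*t/t = -3*1 = -3)
sqrt(-3176 + ((-28/5)*h(3) + 11)) = sqrt(-3176 + (-28/5*(-3) + 11)) = sqrt(-3176 + (84/5 + 11)) = sqrt(-3176 + 139/5) = sqrt(-15741/5) = 3*I*sqrt(8745)/5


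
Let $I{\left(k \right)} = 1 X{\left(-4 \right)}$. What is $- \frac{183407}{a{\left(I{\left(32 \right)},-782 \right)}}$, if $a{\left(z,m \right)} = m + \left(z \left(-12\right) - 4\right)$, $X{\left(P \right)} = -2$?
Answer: $\frac{183407}{762} \approx 240.69$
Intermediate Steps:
$I{\left(k \right)} = -2$ ($I{\left(k \right)} = 1 \left(-2\right) = -2$)
$a{\left(z,m \right)} = -4 + m - 12 z$ ($a{\left(z,m \right)} = m - \left(4 + 12 z\right) = -4 + m - 12 z$)
$- \frac{183407}{a{\left(I{\left(32 \right)},-782 \right)}} = - \frac{183407}{-4 - 782 - -24} = - \frac{183407}{-4 - 782 + 24} = - \frac{183407}{-762} = \left(-183407\right) \left(- \frac{1}{762}\right) = \frac{183407}{762}$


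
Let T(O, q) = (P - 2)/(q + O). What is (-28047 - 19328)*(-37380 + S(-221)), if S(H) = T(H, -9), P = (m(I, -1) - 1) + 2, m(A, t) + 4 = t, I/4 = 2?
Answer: 40730154075/23 ≈ 1.7709e+9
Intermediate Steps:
I = 8 (I = 4*2 = 8)
m(A, t) = -4 + t
P = -4 (P = ((-4 - 1) - 1) + 2 = (-5 - 1) + 2 = -6 + 2 = -4)
T(O, q) = -6/(O + q) (T(O, q) = (-4 - 2)/(q + O) = -6/(O + q))
S(H) = -6/(-9 + H) (S(H) = -6/(H - 9) = -6/(-9 + H))
(-28047 - 19328)*(-37380 + S(-221)) = (-28047 - 19328)*(-37380 - 6/(-9 - 221)) = -47375*(-37380 - 6/(-230)) = -47375*(-37380 - 6*(-1/230)) = -47375*(-37380 + 3/115) = -47375*(-4298697/115) = 40730154075/23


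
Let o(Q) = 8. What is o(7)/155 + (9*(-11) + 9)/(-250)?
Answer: 319/775 ≈ 0.41161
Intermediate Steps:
o(7)/155 + (9*(-11) + 9)/(-250) = 8/155 + (9*(-11) + 9)/(-250) = 8*(1/155) + (-99 + 9)*(-1/250) = 8/155 - 90*(-1/250) = 8/155 + 9/25 = 319/775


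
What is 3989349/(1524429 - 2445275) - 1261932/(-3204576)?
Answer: -484255292773/122955041304 ≈ -3.9385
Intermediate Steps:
3989349/(1524429 - 2445275) - 1261932/(-3204576) = 3989349/(-920846) - 1261932*(-1/3204576) = 3989349*(-1/920846) + 105161/267048 = -3989349/920846 + 105161/267048 = -484255292773/122955041304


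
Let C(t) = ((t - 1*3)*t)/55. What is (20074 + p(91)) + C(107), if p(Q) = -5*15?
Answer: 1111073/55 ≈ 20201.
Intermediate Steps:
p(Q) = -75
C(t) = t*(-3 + t)/55 (C(t) = ((t - 3)*t)*(1/55) = ((-3 + t)*t)*(1/55) = (t*(-3 + t))*(1/55) = t*(-3 + t)/55)
(20074 + p(91)) + C(107) = (20074 - 75) + (1/55)*107*(-3 + 107) = 19999 + (1/55)*107*104 = 19999 + 11128/55 = 1111073/55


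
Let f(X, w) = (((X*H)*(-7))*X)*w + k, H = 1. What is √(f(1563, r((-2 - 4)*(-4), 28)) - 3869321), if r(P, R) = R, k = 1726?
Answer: 13*I*√2856151 ≈ 21970.0*I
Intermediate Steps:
f(X, w) = 1726 - 7*w*X² (f(X, w) = (((X*1)*(-7))*X)*w + 1726 = ((X*(-7))*X)*w + 1726 = ((-7*X)*X)*w + 1726 = (-7*X²)*w + 1726 = -7*w*X² + 1726 = 1726 - 7*w*X²)
√(f(1563, r((-2 - 4)*(-4), 28)) - 3869321) = √((1726 - 7*28*1563²) - 3869321) = √((1726 - 7*28*2442969) - 3869321) = √((1726 - 478821924) - 3869321) = √(-478820198 - 3869321) = √(-482689519) = 13*I*√2856151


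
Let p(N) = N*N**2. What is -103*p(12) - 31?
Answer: -178015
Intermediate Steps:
p(N) = N**3
-103*p(12) - 31 = -103*12**3 - 31 = -103*1728 - 31 = -177984 - 31 = -178015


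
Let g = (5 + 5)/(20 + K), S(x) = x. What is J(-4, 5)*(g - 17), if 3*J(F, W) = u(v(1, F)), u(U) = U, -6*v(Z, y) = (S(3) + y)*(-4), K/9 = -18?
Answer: 808/213 ≈ 3.7934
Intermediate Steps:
K = -162 (K = 9*(-18) = -162)
v(Z, y) = 2 + 2*y/3 (v(Z, y) = -(3 + y)*(-4)/6 = -(-12 - 4*y)/6 = 2 + 2*y/3)
J(F, W) = ⅔ + 2*F/9 (J(F, W) = (2 + 2*F/3)/3 = ⅔ + 2*F/9)
g = -5/71 (g = (5 + 5)/(20 - 162) = 10/(-142) = 10*(-1/142) = -5/71 ≈ -0.070423)
J(-4, 5)*(g - 17) = (⅔ + (2/9)*(-4))*(-5/71 - 17) = (⅔ - 8/9)*(-1212/71) = -2/9*(-1212/71) = 808/213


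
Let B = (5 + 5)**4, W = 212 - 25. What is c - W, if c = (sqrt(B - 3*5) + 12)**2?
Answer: 9942 + 24*sqrt(9985) ≈ 12340.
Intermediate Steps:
W = 187
B = 10000 (B = 10**4 = 10000)
c = (12 + sqrt(9985))**2 (c = (sqrt(10000 - 3*5) + 12)**2 = (sqrt(10000 - 15) + 12)**2 = (sqrt(9985) + 12)**2 = (12 + sqrt(9985))**2 ≈ 12527.)
c - W = (12 + sqrt(9985))**2 - 1*187 = (12 + sqrt(9985))**2 - 187 = -187 + (12 + sqrt(9985))**2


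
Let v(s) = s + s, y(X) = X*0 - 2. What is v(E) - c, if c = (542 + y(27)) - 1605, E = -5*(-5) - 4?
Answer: 1107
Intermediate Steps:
E = 21 (E = 25 - 4 = 21)
y(X) = -2 (y(X) = 0 - 2 = -2)
v(s) = 2*s
c = -1065 (c = (542 - 2) - 1605 = 540 - 1605 = -1065)
v(E) - c = 2*21 - 1*(-1065) = 42 + 1065 = 1107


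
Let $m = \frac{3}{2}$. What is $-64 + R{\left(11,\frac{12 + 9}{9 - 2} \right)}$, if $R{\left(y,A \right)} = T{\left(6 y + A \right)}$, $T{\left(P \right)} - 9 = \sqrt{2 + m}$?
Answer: $-55 + \frac{\sqrt{14}}{2} \approx -53.129$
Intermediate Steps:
$m = \frac{3}{2}$ ($m = 3 \cdot \frac{1}{2} = \frac{3}{2} \approx 1.5$)
$T{\left(P \right)} = 9 + \frac{\sqrt{14}}{2}$ ($T{\left(P \right)} = 9 + \sqrt{2 + \frac{3}{2}} = 9 + \sqrt{\frac{7}{2}} = 9 + \frac{\sqrt{14}}{2}$)
$R{\left(y,A \right)} = 9 + \frac{\sqrt{14}}{2}$
$-64 + R{\left(11,\frac{12 + 9}{9 - 2} \right)} = -64 + \left(9 + \frac{\sqrt{14}}{2}\right) = -55 + \frac{\sqrt{14}}{2}$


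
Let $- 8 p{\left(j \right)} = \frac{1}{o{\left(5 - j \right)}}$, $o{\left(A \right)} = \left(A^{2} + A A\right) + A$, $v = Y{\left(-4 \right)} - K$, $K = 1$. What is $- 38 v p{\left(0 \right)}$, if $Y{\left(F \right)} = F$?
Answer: $- \frac{19}{44} \approx -0.43182$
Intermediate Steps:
$v = -5$ ($v = -4 - 1 = -5$)
$o{\left(A \right)} = A + 2 A^{2}$ ($o{\left(A \right)} = \left(A^{2} + A^{2}\right) + A = 2 A^{2} + A = A + 2 A^{2}$)
$p{\left(j \right)} = - \frac{1}{8 \left(5 - j\right) \left(11 - 2 j\right)}$ ($p{\left(j \right)} = - \frac{1}{8 \left(5 - j\right) \left(1 + 2 \left(5 - j\right)\right)} = - \frac{1}{8 \left(5 - j\right) \left(1 - \left(-10 + 2 j\right)\right)} = - \frac{1}{8 \left(5 - j\right) \left(11 - 2 j\right)}$)
$- 38 v p{\left(0 \right)} = \left(-38\right) \left(-5\right) \left(- \frac{1}{8 \left(-11 + 2 \cdot 0\right) \left(-5 + 0\right)}\right) = 190 \left(- \frac{1}{8 \left(-11 + 0\right) \left(-5\right)}\right) = 190 \left(\left(- \frac{1}{8}\right) \frac{1}{-11} \left(- \frac{1}{5}\right)\right) = 190 \left(\left(- \frac{1}{8}\right) \left(- \frac{1}{11}\right) \left(- \frac{1}{5}\right)\right) = 190 \left(- \frac{1}{440}\right) = - \frac{19}{44}$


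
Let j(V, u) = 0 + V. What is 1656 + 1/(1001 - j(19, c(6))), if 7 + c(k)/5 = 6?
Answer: 1626193/982 ≈ 1656.0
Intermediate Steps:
c(k) = -5 (c(k) = -35 + 5*6 = -35 + 30 = -5)
j(V, u) = V
1656 + 1/(1001 - j(19, c(6))) = 1656 + 1/(1001 - 1*19) = 1656 + 1/(1001 - 19) = 1656 + 1/982 = 1626193/982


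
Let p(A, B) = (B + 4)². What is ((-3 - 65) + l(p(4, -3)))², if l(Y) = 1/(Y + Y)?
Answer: 18225/4 ≈ 4556.3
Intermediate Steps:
p(A, B) = (4 + B)²
l(Y) = 1/(2*Y)
((-3 - 65) + l(p(4, -3)))² = ((-3 - 65) + 1/(2*((4 - 3)²)))² = (-68 + 1/(2*(1²)))² = (-68 + (½)/1)² = (-68 + (½)*1)² = (-68 + ½)² = (-135/2)² = 18225/4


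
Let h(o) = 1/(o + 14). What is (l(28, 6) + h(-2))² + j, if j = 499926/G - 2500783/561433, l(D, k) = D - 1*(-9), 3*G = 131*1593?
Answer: 861000470780545/624861454608 ≈ 1377.9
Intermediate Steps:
G = 69561 (G = (131*1593)/3 = (⅓)*208683 = 69561)
h(o) = 1/(14 + o)
l(D, k) = 9 + D (l(D, k) = D + 9 = 9 + D)
j = 35572662565/13017946971 (j = 499926/69561 - 2500783/561433 = 499926*(1/69561) - 2500783*1/561433 = 166642/23187 - 2500783/561433 = 35572662565/13017946971 ≈ 2.7326)
(l(28, 6) + h(-2))² + j = ((9 + 28) + 1/(14 - 2))² + 35572662565/13017946971 = (37 + 1/12)² + 35572662565/13017946971 = (445/12)² + 35572662565/13017946971 = 198025/144 + 35572662565/13017946971 = 861000470780545/624861454608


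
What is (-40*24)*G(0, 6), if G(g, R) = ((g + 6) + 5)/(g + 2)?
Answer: -5280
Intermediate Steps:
G(g, R) = (11 + g)/(2 + g) (G(g, R) = ((6 + g) + 5)/(2 + g) = (11 + g)/(2 + g))
(-40*24)*G(0, 6) = (-40*24)*((11 + 0)/(2 + 0)) = -960*11/2 = -5280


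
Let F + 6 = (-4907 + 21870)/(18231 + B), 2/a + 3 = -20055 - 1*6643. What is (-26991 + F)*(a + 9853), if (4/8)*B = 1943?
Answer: -157081627594601386/590546017 ≈ -2.6599e+8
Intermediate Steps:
B = 3886 (B = 2*1943 = 3886)
a = -2/26701 (a = 2/(-3 + (-20055 - 1*6643)) = 2/(-3 + (-20055 - 6643)) = 2/(-3 - 26698) = 2/(-26701) = 2*(-1/26701) = -2/26701 ≈ -7.4904e-5)
F = -115739/22117 (F = -6 + (-4907 + 21870)/(18231 + 3886) = -6 + 16963/22117 = -115739/22117 ≈ -5.2330)
(-26991 + F)*(a + 9853) = (-26991 - 115739/22117)*(-2/26701 + 9853) = -597075686/22117*263084951/26701 = -157081627594601386/590546017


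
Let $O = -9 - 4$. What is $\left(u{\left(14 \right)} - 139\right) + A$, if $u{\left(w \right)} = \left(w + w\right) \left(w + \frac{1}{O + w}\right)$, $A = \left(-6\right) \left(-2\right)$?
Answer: $293$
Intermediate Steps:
$O = -13$
$A = 12$
$u{\left(w \right)} = 2 w \left(w + \frac{1}{-13 + w}\right)$ ($u{\left(w \right)} = \left(w + w\right) \left(w + \frac{1}{-13 + w}\right) = 2 w \left(w + \frac{1}{-13 + w}\right)$)
$\left(u{\left(14 \right)} - 139\right) + A = \left(2 \cdot 14 \frac{1}{-13 + 14} \left(1 + 14^{2} - 182\right) - 139\right) + 12 = \left(2 \cdot 14 \cdot 1^{-1} \left(1 + 196 - 182\right) - 139\right) + 12 = \left(2 \cdot 14 \cdot 1 \cdot 15 - 139\right) + 12 = \left(420 - 139\right) + 12 = 281 + 12 = 293$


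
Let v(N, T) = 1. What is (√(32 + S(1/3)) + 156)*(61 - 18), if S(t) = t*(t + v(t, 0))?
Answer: 6708 + 86*√73/3 ≈ 6952.9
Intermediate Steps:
S(t) = t*(1 + t) (S(t) = t*(t + 1) = t*(1 + t))
(√(32 + S(1/3)) + 156)*(61 - 18) = (√(32 + (1/3)*(1 + 1/3)) + 156)*(61 - 18) = (√(32 + (1*(⅓))*(1 + 1*(⅓))) + 156)*43 = (√(32 + (1 + ⅓)/3) + 156)*43 = (√(32 + (⅓)*(4/3)) + 156)*43 = (√(32 + 4/9) + 156)*43 = (√(292/9) + 156)*43 = (2*√73/3 + 156)*43 = (156 + 2*√73/3)*43 = 6708 + 86*√73/3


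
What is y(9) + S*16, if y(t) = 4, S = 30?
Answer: 484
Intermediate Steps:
y(9) + S*16 = 4 + 30*16 = 4 + 480 = 484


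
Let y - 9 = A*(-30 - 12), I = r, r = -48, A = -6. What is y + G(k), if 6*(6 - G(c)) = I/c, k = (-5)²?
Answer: 6683/25 ≈ 267.32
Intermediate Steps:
I = -48
k = 25
G(c) = 6 + 8/c (G(c) = 6 - (-8)/c = 6 + 8/c)
y = 261 (y = 9 - 6*(-30 - 12) = 9 - 6*(-42) = 9 + 252 = 261)
y + G(k) = 261 + (6 + 8/25) = 261 + 158/25 = 6683/25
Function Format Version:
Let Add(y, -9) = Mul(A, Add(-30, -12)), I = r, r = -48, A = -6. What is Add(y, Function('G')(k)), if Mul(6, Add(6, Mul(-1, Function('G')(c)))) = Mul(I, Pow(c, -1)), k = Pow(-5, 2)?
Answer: Rational(6683, 25) ≈ 267.32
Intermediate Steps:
I = -48
k = 25
Function('G')(c) = Add(6, Mul(8, Pow(c, -1))) (Function('G')(c) = Add(6, Mul(Rational(-1, 6), Mul(-48, Pow(c, -1)))) = Add(6, Mul(8, Pow(c, -1))))
y = 261 (y = Add(9, Mul(-6, Add(-30, -12))) = Add(9, Mul(-6, -42)) = Add(9, 252) = 261)
Add(y, Function('G')(k)) = Add(261, Add(6, Mul(8, Pow(25, -1)))) = Add(261, Add(6, Mul(8, Rational(1, 25)))) = Add(261, Add(6, Rational(8, 25))) = Add(261, Rational(158, 25)) = Rational(6683, 25)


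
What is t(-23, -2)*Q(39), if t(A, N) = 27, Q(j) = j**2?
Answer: 41067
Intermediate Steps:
t(-23, -2)*Q(39) = 27*39**2 = 27*1521 = 41067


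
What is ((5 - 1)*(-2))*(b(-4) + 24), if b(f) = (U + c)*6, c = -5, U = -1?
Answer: 96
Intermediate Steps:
b(f) = -36 (b(f) = (-1 - 5)*6 = -6*6 = -36)
((5 - 1)*(-2))*(b(-4) + 24) = ((5 - 1)*(-2))*(-36 + 24) = (4*(-2))*(-12) = -8*(-12) = 96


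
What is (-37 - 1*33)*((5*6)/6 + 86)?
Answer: -6370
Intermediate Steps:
(-37 - 1*33)*((5*6)/6 + 86) = (-37 - 33)*(30*(⅙) + 86) = -70*(5 + 86) = -70*91 = -6370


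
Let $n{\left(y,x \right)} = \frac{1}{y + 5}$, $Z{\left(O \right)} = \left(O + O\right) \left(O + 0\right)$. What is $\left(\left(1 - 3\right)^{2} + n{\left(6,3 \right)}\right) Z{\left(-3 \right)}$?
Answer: $\frac{810}{11} \approx 73.636$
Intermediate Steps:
$Z{\left(O \right)} = 2 O^{2}$ ($Z{\left(O \right)} = 2 O O = 2 O^{2}$)
$n{\left(y,x \right)} = \frac{1}{5 + y}$
$\left(\left(1 - 3\right)^{2} + n{\left(6,3 \right)}\right) Z{\left(-3 \right)} = \left(\left(1 - 3\right)^{2} + \frac{1}{5 + 6}\right) 2 \left(-3\right)^{2} = \left(\left(-2\right)^{2} + \frac{1}{11}\right) 2 \cdot 9 = \left(4 + \frac{1}{11}\right) 18 = \frac{45}{11} \cdot 18 = \frac{810}{11}$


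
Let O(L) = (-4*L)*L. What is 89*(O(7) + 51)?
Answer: -12905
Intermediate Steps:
O(L) = -4*L**2
89*(O(7) + 51) = 89*(-4*7**2 + 51) = 89*(-4*49 + 51) = 89*(-196 + 51) = 89*(-145) = -12905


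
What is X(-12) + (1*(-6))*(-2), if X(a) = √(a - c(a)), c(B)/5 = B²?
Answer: 12 + 2*I*√183 ≈ 12.0 + 27.056*I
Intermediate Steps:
c(B) = 5*B²
X(a) = √(a - 5*a²)
X(-12) + (1*(-6))*(-2) = √(-12*(1 - 5*(-12))) + (1*(-6))*(-2) = √(-12*(1 + 60)) - 6*(-2) = √(-12*61) + 12 = √(-732) + 12 = 2*I*√183 + 12 = 12 + 2*I*√183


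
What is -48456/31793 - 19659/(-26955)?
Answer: -227037631/285660105 ≈ -0.79478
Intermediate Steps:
-48456/31793 - 19659/(-26955) = -48456*1/31793 - 19659*(-1/26955) = -48456/31793 + 6553/8985 = -227037631/285660105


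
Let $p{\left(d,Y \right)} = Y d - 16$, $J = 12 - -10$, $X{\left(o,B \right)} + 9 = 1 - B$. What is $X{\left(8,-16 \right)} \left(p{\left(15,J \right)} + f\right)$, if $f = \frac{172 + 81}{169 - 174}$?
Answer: $\frac{10536}{5} \approx 2107.2$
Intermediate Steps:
$X{\left(o,B \right)} = -8 - B$ ($X{\left(o,B \right)} = -9 - \left(-1 + B\right) = -8 - B$)
$f = - \frac{253}{5}$ ($f = \frac{253}{-5} = 253 \left(- \frac{1}{5}\right) = - \frac{253}{5} \approx -50.6$)
$J = 22$ ($J = 12 + 10 = 22$)
$p{\left(d,Y \right)} = -16 + Y d$
$X{\left(8,-16 \right)} \left(p{\left(15,J \right)} + f\right) = \left(-8 - -16\right) \left(\left(-16 + 22 \cdot 15\right) - \frac{253}{5}\right) = \left(-8 + 16\right) \left(\left(-16 + 330\right) - \frac{253}{5}\right) = 8 \left(314 - \frac{253}{5}\right) = 8 \cdot \frac{1317}{5} = \frac{10536}{5}$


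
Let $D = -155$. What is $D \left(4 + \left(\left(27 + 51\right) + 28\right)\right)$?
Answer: $-17050$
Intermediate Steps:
$D \left(4 + \left(\left(27 + 51\right) + 28\right)\right) = - 155 \left(4 + \left(\left(27 + 51\right) + 28\right)\right) = - 155 \left(4 + \left(78 + 28\right)\right) = - 155 \left(4 + 106\right) = \left(-155\right) 110 = -17050$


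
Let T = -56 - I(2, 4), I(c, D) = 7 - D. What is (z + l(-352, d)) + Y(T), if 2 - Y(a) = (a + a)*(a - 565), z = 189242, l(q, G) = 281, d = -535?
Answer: 115893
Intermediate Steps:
T = -59 (T = -56 - (7 - 1*4) = -56 - (7 - 4) = -56 - 1*3 = -56 - 3 = -59)
Y(a) = 2 - 2*a*(-565 + a) (Y(a) = 2 - (a + a)*(a - 565) = 2 - 2*a*(-565 + a))
(z + l(-352, d)) + Y(T) = (189242 + 281) + (2 - 2*(-59)² + 1130*(-59)) = 189523 + (2 - 2*3481 - 66670) = 189523 + (2 - 6962 - 66670) = 189523 - 73630 = 115893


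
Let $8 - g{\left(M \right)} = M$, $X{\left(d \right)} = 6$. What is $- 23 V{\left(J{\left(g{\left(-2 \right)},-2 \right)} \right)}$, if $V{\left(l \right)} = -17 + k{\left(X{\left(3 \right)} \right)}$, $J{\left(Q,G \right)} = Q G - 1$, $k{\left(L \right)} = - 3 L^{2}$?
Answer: $2875$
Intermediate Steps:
$g{\left(M \right)} = 8 - M$
$J{\left(Q,G \right)} = -1 + G Q$ ($J{\left(Q,G \right)} = G Q - 1 = -1 + G Q$)
$V{\left(l \right)} = -125$ ($V{\left(l \right)} = -17 - 3 \cdot 6^{2} = -17 - 108 = -125$)
$- 23 V{\left(J{\left(g{\left(-2 \right)},-2 \right)} \right)} = \left(-23\right) \left(-125\right) = 2875$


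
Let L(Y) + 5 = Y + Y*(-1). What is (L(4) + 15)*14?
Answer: 140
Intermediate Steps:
L(Y) = -5 (L(Y) = -5 + (Y + Y*(-1)) = -5 + (Y - Y) = -5 + 0 = -5)
(L(4) + 15)*14 = (-5 + 15)*14 = 10*14 = 140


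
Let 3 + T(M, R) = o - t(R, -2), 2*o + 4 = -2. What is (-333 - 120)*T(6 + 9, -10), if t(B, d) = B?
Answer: -1812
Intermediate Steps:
o = -3 (o = -2 + (½)*(-2) = -2 - 1 = -3)
T(M, R) = -6 - R (T(M, R) = -3 + (-3 - R) = -6 - R)
(-333 - 120)*T(6 + 9, -10) = (-333 - 120)*(-6 - 1*(-10)) = -453*(-6 + 10) = -453*4 = -1812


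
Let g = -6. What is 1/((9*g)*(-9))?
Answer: 1/486 ≈ 0.0020576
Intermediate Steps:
1/((9*g)*(-9)) = 1/((9*(-6))*(-9)) = 1/(-54*(-9)) = 1/486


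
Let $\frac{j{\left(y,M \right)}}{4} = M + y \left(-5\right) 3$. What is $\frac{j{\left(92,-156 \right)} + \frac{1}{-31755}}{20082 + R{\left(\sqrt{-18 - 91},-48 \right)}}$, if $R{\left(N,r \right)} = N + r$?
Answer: $- \frac{1302895970838}{4248408990025} + \frac{195102721 i \sqrt{109}}{12745226970075} \approx -0.30668 + 0.00015982 i$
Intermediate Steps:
$j{\left(y,M \right)} = - 60 y + 4 M$ ($j{\left(y,M \right)} = 4 \left(M + y \left(-5\right) 3\right) = 4 \left(M + - 5 y 3\right) = 4 \left(M - 15 y\right) = - 60 y + 4 M$)
$\frac{j{\left(92,-156 \right)} + \frac{1}{-31755}}{20082 + R{\left(\sqrt{-18 - 91},-48 \right)}} = \frac{\left(\left(-60\right) 92 + 4 \left(-156\right)\right) + \frac{1}{-31755}}{20082 - \left(48 - \sqrt{-18 - 91}\right)} = \frac{\left(-5520 - 624\right) - \frac{1}{31755}}{20082 - \left(48 - \sqrt{-109}\right)} = \frac{-6144 - \frac{1}{31755}}{20082 - \left(48 - i \sqrt{109}\right)} = - \frac{195102721}{31755 \left(20082 - \left(48 - i \sqrt{109}\right)\right)} = - \frac{195102721}{31755 \left(20034 + i \sqrt{109}\right)}$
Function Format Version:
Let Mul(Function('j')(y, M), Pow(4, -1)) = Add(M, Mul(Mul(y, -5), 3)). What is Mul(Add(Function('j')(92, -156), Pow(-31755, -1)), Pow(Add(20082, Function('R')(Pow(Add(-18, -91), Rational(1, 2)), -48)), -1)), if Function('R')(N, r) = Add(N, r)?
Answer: Add(Rational(-1302895970838, 4248408990025), Mul(Rational(195102721, 12745226970075), I, Pow(109, Rational(1, 2)))) ≈ Add(-0.30668, Mul(0.00015982, I))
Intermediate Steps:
Function('j')(y, M) = Add(Mul(-60, y), Mul(4, M)) (Function('j')(y, M) = Mul(4, Add(M, Mul(Mul(y, -5), 3))) = Mul(4, Add(M, Mul(Mul(-5, y), 3))) = Mul(4, Add(M, Mul(-15, y))) = Add(Mul(-60, y), Mul(4, M)))
Mul(Add(Function('j')(92, -156), Pow(-31755, -1)), Pow(Add(20082, Function('R')(Pow(Add(-18, -91), Rational(1, 2)), -48)), -1)) = Mul(Add(Add(Mul(-60, 92), Mul(4, -156)), Pow(-31755, -1)), Pow(Add(20082, Add(Pow(Add(-18, -91), Rational(1, 2)), -48)), -1)) = Mul(Add(Add(-5520, -624), Rational(-1, 31755)), Pow(Add(20082, Add(Pow(-109, Rational(1, 2)), -48)), -1)) = Mul(Add(-6144, Rational(-1, 31755)), Pow(Add(20082, Add(Mul(I, Pow(109, Rational(1, 2))), -48)), -1)) = Mul(Rational(-195102721, 31755), Pow(Add(20082, Add(-48, Mul(I, Pow(109, Rational(1, 2))))), -1)) = Mul(Rational(-195102721, 31755), Pow(Add(20034, Mul(I, Pow(109, Rational(1, 2)))), -1))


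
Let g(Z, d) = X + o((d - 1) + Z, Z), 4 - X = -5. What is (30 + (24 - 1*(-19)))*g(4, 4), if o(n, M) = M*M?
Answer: 1825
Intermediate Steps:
X = 9 (X = 4 - 1*(-5) = 4 + 5 = 9)
o(n, M) = M**2
g(Z, d) = 9 + Z**2
(30 + (24 - 1*(-19)))*g(4, 4) = (30 + (24 - 1*(-19)))*(9 + 4**2) = (30 + (24 + 19))*(9 + 16) = (30 + 43)*25 = 73*25 = 1825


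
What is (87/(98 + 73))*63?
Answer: 609/19 ≈ 32.053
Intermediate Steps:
(87/(98 + 73))*63 = (87/171)*63 = (87*(1/171))*63 = (29/57)*63 = 609/19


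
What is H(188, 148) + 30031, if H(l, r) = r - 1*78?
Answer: 30101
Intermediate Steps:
H(l, r) = -78 + r (H(l, r) = r - 78 = -78 + r)
H(188, 148) + 30031 = (-78 + 148) + 30031 = 70 + 30031 = 30101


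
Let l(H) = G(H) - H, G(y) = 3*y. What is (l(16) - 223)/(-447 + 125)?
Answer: 191/322 ≈ 0.59317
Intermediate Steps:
l(H) = 2*H (l(H) = 3*H - H = 2*H)
(l(16) - 223)/(-447 + 125) = (2*16 - 223)/(-447 + 125) = (32 - 223)/(-322) = -191*(-1/322) = 191/322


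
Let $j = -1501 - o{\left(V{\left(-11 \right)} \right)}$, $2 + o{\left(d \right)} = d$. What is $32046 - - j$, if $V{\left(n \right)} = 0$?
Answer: $30547$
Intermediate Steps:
$o{\left(d \right)} = -2 + d$
$j = -1499$ ($j = -1501 - \left(-2 + 0\right) = -1501 - -2 = -1501 + 2 = -1499$)
$32046 - - j = 32046 - \left(-1\right) \left(-1499\right) = 32046 - 1499 = 30547$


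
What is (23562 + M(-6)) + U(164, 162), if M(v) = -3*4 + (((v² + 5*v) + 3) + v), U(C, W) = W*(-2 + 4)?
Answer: 23877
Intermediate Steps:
U(C, W) = 2*W (U(C, W) = W*2 = 2*W)
M(v) = -9 + v² + 6*v (M(v) = -12 + ((3 + v² + 5*v) + v) = -12 + (3 + v² + 6*v) = -9 + v² + 6*v)
(23562 + M(-6)) + U(164, 162) = (23562 + (-9 + (-6)² + 6*(-6))) + 2*162 = (23562 + (-9 + 36 - 36)) + 324 = (23562 - 9) + 324 = 23553 + 324 = 23877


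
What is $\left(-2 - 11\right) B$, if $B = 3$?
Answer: $-39$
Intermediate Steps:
$\left(-2 - 11\right) B = \left(-2 - 11\right) 3 = \left(-13\right) 3 = -39$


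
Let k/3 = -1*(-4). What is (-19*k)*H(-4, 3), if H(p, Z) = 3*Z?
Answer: -2052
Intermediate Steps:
k = 12 (k = 3*(-1*(-4)) = 3*4 = 12)
(-19*k)*H(-4, 3) = (-19*12)*(3*3) = -228*9 = -2052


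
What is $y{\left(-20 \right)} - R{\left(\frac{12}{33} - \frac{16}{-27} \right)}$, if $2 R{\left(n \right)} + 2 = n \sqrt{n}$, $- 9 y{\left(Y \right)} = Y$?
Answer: $\frac{29}{9} - \frac{284 \sqrt{2343}}{29403} \approx 2.7547$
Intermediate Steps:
$y{\left(Y \right)} = - \frac{Y}{9}$
$R{\left(n \right)} = -1 + \frac{n^{\frac{3}{2}}}{2}$ ($R{\left(n \right)} = -1 + \frac{n \sqrt{n}}{2} = -1 + \frac{n^{\frac{3}{2}}}{2}$)
$y{\left(-20 \right)} - R{\left(\frac{12}{33} - \frac{16}{-27} \right)} = \left(- \frac{1}{9}\right) \left(-20\right) - \left(-1 + \frac{\left(\frac{12}{33} - \frac{16}{-27}\right)^{\frac{3}{2}}}{2}\right) = \frac{20}{9} - \left(-1 + \frac{\left(12 \cdot \frac{1}{33} - - \frac{16}{27}\right)^{\frac{3}{2}}}{2}\right) = \frac{20}{9} - \left(-1 + \frac{\left(\frac{4}{11} + \frac{16}{27}\right)^{\frac{3}{2}}}{2}\right) = \frac{20}{9} - \left(-1 + \frac{\left(\frac{284}{297}\right)^{\frac{3}{2}}}{2}\right) = \frac{20}{9} - \left(-1 + \frac{\frac{568}{29403} \sqrt{2343}}{2}\right) = \frac{20}{9} - \left(-1 + \frac{284 \sqrt{2343}}{29403}\right) = \frac{20}{9} + \left(1 - \frac{284 \sqrt{2343}}{29403}\right) = \frac{29}{9} - \frac{284 \sqrt{2343}}{29403}$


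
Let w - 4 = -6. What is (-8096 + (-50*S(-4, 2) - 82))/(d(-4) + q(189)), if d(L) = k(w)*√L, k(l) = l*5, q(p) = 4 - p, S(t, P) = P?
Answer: 306286/6925 - 33112*I/6925 ≈ 44.229 - 4.7815*I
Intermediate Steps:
w = -2 (w = 4 - 6 = -2)
k(l) = 5*l
d(L) = -10*√L (d(L) = (5*(-2))*√L = -10*√L)
(-8096 + (-50*S(-4, 2) - 82))/(d(-4) + q(189)) = (-8096 + (-50*2 - 82))/(-20*I + (4 - 1*189)) = (-8096 + (-100 - 82))/(-20*I + (4 - 189)) = (-8096 - 182)/(-20*I - 185) = -8278*(-185 + 20*I)/34625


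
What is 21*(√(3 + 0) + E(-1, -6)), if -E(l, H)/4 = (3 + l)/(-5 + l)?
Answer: 28 + 21*√3 ≈ 64.373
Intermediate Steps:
E(l, H) = -4*(3 + l)/(-5 + l)
21*(√(3 + 0) + E(-1, -6)) = 21*(√(3 + 0) + 4*(-3 - 1*(-1))/(-5 - 1)) = 21*(√3 + 4*(-3 + 1)/(-6)) = 21*(√3 + 4*(-⅙)*(-2)) = 21*(√3 + 4/3) = 21*(4/3 + √3) = 28 + 21*√3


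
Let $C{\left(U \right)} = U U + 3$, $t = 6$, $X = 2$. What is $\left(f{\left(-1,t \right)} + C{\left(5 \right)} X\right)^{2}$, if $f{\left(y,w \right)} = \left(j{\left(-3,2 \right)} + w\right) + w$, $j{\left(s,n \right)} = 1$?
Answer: $4761$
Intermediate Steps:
$f{\left(y,w \right)} = 1 + 2 w$ ($f{\left(y,w \right)} = \left(1 + w\right) + w = 1 + 2 w$)
$C{\left(U \right)} = 3 + U^{2}$ ($C{\left(U \right)} = U^{2} + 3 = 3 + U^{2}$)
$\left(f{\left(-1,t \right)} + C{\left(5 \right)} X\right)^{2} = \left(\left(1 + 2 \cdot 6\right) + \left(3 + 5^{2}\right) 2\right)^{2} = \left(\left(1 + 12\right) + \left(3 + 25\right) 2\right)^{2} = \left(13 + 28 \cdot 2\right)^{2} = \left(13 + 56\right)^{2} = 69^{2} = 4761$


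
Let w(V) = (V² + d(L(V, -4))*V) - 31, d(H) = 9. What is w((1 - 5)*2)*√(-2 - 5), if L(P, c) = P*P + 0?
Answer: -39*I*√7 ≈ -103.18*I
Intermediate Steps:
L(P, c) = P² (L(P, c) = P² + 0 = P²)
w(V) = -31 + V² + 9*V (w(V) = (V² + 9*V) - 31 = -31 + V² + 9*V)
w((1 - 5)*2)*√(-2 - 5) = (-31 + ((1 - 5)*2)² + 9*((1 - 5)*2))*√(-2 - 5) = (-31 + (-4*2)² + 9*(-4*2))*√(-7) = (-31 + (-8)² + 9*(-8))*(I*√7) = (-31 + 64 - 72)*(I*√7) = -39*I*√7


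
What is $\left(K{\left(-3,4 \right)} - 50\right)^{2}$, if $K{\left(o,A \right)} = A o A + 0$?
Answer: $9604$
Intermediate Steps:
$K{\left(o,A \right)} = o A^{2}$ ($K{\left(o,A \right)} = o A^{2} + 0 = o A^{2}$)
$\left(K{\left(-3,4 \right)} - 50\right)^{2} = \left(- 3 \cdot 4^{2} - 50\right)^{2} = \left(\left(-3\right) 16 - 50\right)^{2} = \left(-48 - 50\right)^{2} = \left(-98\right)^{2} = 9604$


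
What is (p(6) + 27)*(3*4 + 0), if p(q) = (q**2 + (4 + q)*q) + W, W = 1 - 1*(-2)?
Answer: 1512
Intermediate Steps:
W = 3 (W = 1 + 2 = 3)
p(q) = 3 + q**2 + q*(4 + q) (p(q) = (q**2 + (4 + q)*q) + 3 = (q**2 + q*(4 + q)) + 3 = 3 + q**2 + q*(4 + q))
(p(6) + 27)*(3*4 + 0) = ((3 + 2*6**2 + 4*6) + 27)*(3*4 + 0) = ((3 + 2*36 + 24) + 27)*(12 + 0) = ((3 + 72 + 24) + 27)*12 = (99 + 27)*12 = 126*12 = 1512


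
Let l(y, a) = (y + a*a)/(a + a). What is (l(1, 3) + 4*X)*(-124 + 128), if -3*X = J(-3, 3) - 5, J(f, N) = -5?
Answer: 60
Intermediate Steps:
X = 10/3 (X = -(-5 - 5)/3 = -1/3*(-10) = 10/3 ≈ 3.3333)
l(y, a) = (y + a**2)/(2*a) (l(y, a) = (y + a**2)/((2*a)) = (y + a**2)*(1/(2*a)) = (y + a**2)/(2*a))
(l(1, 3) + 4*X)*(-124 + 128) = ((1/2)*(1 + 3**2)/3 + 4*(10/3))*(-124 + 128) = ((1/2)*(1/3)*(1 + 9) + 40/3)*4 = ((1/2)*(1/3)*10 + 40/3)*4 = (5/3 + 40/3)*4 = 15*4 = 60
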